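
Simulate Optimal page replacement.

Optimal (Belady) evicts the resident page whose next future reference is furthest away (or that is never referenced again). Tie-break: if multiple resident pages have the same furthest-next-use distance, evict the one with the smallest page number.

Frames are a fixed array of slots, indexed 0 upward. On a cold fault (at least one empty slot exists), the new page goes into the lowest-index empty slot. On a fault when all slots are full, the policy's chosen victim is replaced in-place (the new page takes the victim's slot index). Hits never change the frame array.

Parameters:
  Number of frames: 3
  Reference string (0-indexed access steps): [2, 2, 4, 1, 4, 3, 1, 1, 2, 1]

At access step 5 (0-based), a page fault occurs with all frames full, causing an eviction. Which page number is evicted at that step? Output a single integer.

Answer: 4

Derivation:
Step 0: ref 2 -> FAULT, frames=[2,-,-]
Step 1: ref 2 -> HIT, frames=[2,-,-]
Step 2: ref 4 -> FAULT, frames=[2,4,-]
Step 3: ref 1 -> FAULT, frames=[2,4,1]
Step 4: ref 4 -> HIT, frames=[2,4,1]
Step 5: ref 3 -> FAULT, evict 4, frames=[2,3,1]
At step 5: evicted page 4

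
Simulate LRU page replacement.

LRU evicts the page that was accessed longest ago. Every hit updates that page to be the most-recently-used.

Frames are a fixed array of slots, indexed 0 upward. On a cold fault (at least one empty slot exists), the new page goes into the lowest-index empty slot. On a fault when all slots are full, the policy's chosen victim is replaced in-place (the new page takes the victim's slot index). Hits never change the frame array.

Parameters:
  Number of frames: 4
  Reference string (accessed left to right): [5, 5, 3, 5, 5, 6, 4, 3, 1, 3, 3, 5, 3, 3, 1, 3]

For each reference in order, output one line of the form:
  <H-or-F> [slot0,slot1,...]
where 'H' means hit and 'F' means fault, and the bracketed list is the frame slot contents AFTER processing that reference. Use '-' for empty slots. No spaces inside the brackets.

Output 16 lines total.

F [5,-,-,-]
H [5,-,-,-]
F [5,3,-,-]
H [5,3,-,-]
H [5,3,-,-]
F [5,3,6,-]
F [5,3,6,4]
H [5,3,6,4]
F [1,3,6,4]
H [1,3,6,4]
H [1,3,6,4]
F [1,3,5,4]
H [1,3,5,4]
H [1,3,5,4]
H [1,3,5,4]
H [1,3,5,4]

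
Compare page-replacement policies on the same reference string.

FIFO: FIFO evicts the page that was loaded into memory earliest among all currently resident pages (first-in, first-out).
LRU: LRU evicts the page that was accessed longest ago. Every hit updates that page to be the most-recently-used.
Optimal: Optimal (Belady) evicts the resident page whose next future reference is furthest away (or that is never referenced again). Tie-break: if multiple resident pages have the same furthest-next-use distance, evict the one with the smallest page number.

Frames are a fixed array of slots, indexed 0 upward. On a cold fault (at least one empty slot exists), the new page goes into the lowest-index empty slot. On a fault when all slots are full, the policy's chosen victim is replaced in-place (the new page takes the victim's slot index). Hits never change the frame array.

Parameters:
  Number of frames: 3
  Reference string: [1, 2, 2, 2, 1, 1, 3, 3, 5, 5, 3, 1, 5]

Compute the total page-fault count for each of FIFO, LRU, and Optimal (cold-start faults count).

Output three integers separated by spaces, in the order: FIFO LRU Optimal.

--- FIFO ---
  step 0: ref 1 -> FAULT, frames=[1,-,-] (faults so far: 1)
  step 1: ref 2 -> FAULT, frames=[1,2,-] (faults so far: 2)
  step 2: ref 2 -> HIT, frames=[1,2,-] (faults so far: 2)
  step 3: ref 2 -> HIT, frames=[1,2,-] (faults so far: 2)
  step 4: ref 1 -> HIT, frames=[1,2,-] (faults so far: 2)
  step 5: ref 1 -> HIT, frames=[1,2,-] (faults so far: 2)
  step 6: ref 3 -> FAULT, frames=[1,2,3] (faults so far: 3)
  step 7: ref 3 -> HIT, frames=[1,2,3] (faults so far: 3)
  step 8: ref 5 -> FAULT, evict 1, frames=[5,2,3] (faults so far: 4)
  step 9: ref 5 -> HIT, frames=[5,2,3] (faults so far: 4)
  step 10: ref 3 -> HIT, frames=[5,2,3] (faults so far: 4)
  step 11: ref 1 -> FAULT, evict 2, frames=[5,1,3] (faults so far: 5)
  step 12: ref 5 -> HIT, frames=[5,1,3] (faults so far: 5)
  FIFO total faults: 5
--- LRU ---
  step 0: ref 1 -> FAULT, frames=[1,-,-] (faults so far: 1)
  step 1: ref 2 -> FAULT, frames=[1,2,-] (faults so far: 2)
  step 2: ref 2 -> HIT, frames=[1,2,-] (faults so far: 2)
  step 3: ref 2 -> HIT, frames=[1,2,-] (faults so far: 2)
  step 4: ref 1 -> HIT, frames=[1,2,-] (faults so far: 2)
  step 5: ref 1 -> HIT, frames=[1,2,-] (faults so far: 2)
  step 6: ref 3 -> FAULT, frames=[1,2,3] (faults so far: 3)
  step 7: ref 3 -> HIT, frames=[1,2,3] (faults so far: 3)
  step 8: ref 5 -> FAULT, evict 2, frames=[1,5,3] (faults so far: 4)
  step 9: ref 5 -> HIT, frames=[1,5,3] (faults so far: 4)
  step 10: ref 3 -> HIT, frames=[1,5,3] (faults so far: 4)
  step 11: ref 1 -> HIT, frames=[1,5,3] (faults so far: 4)
  step 12: ref 5 -> HIT, frames=[1,5,3] (faults so far: 4)
  LRU total faults: 4
--- Optimal ---
  step 0: ref 1 -> FAULT, frames=[1,-,-] (faults so far: 1)
  step 1: ref 2 -> FAULT, frames=[1,2,-] (faults so far: 2)
  step 2: ref 2 -> HIT, frames=[1,2,-] (faults so far: 2)
  step 3: ref 2 -> HIT, frames=[1,2,-] (faults so far: 2)
  step 4: ref 1 -> HIT, frames=[1,2,-] (faults so far: 2)
  step 5: ref 1 -> HIT, frames=[1,2,-] (faults so far: 2)
  step 6: ref 3 -> FAULT, frames=[1,2,3] (faults so far: 3)
  step 7: ref 3 -> HIT, frames=[1,2,3] (faults so far: 3)
  step 8: ref 5 -> FAULT, evict 2, frames=[1,5,3] (faults so far: 4)
  step 9: ref 5 -> HIT, frames=[1,5,3] (faults so far: 4)
  step 10: ref 3 -> HIT, frames=[1,5,3] (faults so far: 4)
  step 11: ref 1 -> HIT, frames=[1,5,3] (faults so far: 4)
  step 12: ref 5 -> HIT, frames=[1,5,3] (faults so far: 4)
  Optimal total faults: 4

Answer: 5 4 4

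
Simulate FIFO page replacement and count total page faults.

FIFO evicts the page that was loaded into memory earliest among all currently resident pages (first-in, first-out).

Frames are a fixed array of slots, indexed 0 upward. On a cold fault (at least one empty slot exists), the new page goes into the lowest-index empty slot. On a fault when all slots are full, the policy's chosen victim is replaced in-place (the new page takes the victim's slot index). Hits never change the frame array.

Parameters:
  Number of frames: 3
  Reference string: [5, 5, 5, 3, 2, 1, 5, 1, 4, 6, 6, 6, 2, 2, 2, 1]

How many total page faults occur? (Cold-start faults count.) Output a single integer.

Answer: 9

Derivation:
Step 0: ref 5 → FAULT, frames=[5,-,-]
Step 1: ref 5 → HIT, frames=[5,-,-]
Step 2: ref 5 → HIT, frames=[5,-,-]
Step 3: ref 3 → FAULT, frames=[5,3,-]
Step 4: ref 2 → FAULT, frames=[5,3,2]
Step 5: ref 1 → FAULT (evict 5), frames=[1,3,2]
Step 6: ref 5 → FAULT (evict 3), frames=[1,5,2]
Step 7: ref 1 → HIT, frames=[1,5,2]
Step 8: ref 4 → FAULT (evict 2), frames=[1,5,4]
Step 9: ref 6 → FAULT (evict 1), frames=[6,5,4]
Step 10: ref 6 → HIT, frames=[6,5,4]
Step 11: ref 6 → HIT, frames=[6,5,4]
Step 12: ref 2 → FAULT (evict 5), frames=[6,2,4]
Step 13: ref 2 → HIT, frames=[6,2,4]
Step 14: ref 2 → HIT, frames=[6,2,4]
Step 15: ref 1 → FAULT (evict 4), frames=[6,2,1]
Total faults: 9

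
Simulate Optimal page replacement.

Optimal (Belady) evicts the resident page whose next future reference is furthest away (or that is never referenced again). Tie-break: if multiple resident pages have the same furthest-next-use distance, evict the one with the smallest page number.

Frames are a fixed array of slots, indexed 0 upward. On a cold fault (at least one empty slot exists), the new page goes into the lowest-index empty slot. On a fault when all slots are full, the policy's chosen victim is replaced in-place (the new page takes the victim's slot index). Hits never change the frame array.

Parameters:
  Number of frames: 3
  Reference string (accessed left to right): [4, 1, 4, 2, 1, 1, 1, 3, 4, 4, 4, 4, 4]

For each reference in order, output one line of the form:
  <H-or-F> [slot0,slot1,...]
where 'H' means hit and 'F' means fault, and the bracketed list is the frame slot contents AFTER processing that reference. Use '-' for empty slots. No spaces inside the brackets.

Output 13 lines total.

F [4,-,-]
F [4,1,-]
H [4,1,-]
F [4,1,2]
H [4,1,2]
H [4,1,2]
H [4,1,2]
F [4,3,2]
H [4,3,2]
H [4,3,2]
H [4,3,2]
H [4,3,2]
H [4,3,2]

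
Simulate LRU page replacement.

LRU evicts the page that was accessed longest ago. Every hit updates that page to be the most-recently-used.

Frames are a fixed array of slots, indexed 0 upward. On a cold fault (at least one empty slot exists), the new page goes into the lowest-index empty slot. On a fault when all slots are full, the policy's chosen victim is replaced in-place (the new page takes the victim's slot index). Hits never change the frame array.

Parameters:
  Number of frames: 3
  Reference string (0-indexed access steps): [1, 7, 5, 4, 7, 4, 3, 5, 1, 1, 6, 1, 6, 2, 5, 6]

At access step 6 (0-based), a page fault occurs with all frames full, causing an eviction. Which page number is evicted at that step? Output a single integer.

Step 0: ref 1 -> FAULT, frames=[1,-,-]
Step 1: ref 7 -> FAULT, frames=[1,7,-]
Step 2: ref 5 -> FAULT, frames=[1,7,5]
Step 3: ref 4 -> FAULT, evict 1, frames=[4,7,5]
Step 4: ref 7 -> HIT, frames=[4,7,5]
Step 5: ref 4 -> HIT, frames=[4,7,5]
Step 6: ref 3 -> FAULT, evict 5, frames=[4,7,3]
At step 6: evicted page 5

Answer: 5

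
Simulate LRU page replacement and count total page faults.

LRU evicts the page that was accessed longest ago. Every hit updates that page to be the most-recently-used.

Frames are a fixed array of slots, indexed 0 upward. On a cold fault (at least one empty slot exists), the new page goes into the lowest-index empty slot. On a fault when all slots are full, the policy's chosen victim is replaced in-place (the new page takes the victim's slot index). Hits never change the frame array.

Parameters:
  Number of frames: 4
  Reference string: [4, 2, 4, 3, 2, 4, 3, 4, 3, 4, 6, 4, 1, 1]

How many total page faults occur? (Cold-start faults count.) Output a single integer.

Answer: 5

Derivation:
Step 0: ref 4 → FAULT, frames=[4,-,-,-]
Step 1: ref 2 → FAULT, frames=[4,2,-,-]
Step 2: ref 4 → HIT, frames=[4,2,-,-]
Step 3: ref 3 → FAULT, frames=[4,2,3,-]
Step 4: ref 2 → HIT, frames=[4,2,3,-]
Step 5: ref 4 → HIT, frames=[4,2,3,-]
Step 6: ref 3 → HIT, frames=[4,2,3,-]
Step 7: ref 4 → HIT, frames=[4,2,3,-]
Step 8: ref 3 → HIT, frames=[4,2,3,-]
Step 9: ref 4 → HIT, frames=[4,2,3,-]
Step 10: ref 6 → FAULT, frames=[4,2,3,6]
Step 11: ref 4 → HIT, frames=[4,2,3,6]
Step 12: ref 1 → FAULT (evict 2), frames=[4,1,3,6]
Step 13: ref 1 → HIT, frames=[4,1,3,6]
Total faults: 5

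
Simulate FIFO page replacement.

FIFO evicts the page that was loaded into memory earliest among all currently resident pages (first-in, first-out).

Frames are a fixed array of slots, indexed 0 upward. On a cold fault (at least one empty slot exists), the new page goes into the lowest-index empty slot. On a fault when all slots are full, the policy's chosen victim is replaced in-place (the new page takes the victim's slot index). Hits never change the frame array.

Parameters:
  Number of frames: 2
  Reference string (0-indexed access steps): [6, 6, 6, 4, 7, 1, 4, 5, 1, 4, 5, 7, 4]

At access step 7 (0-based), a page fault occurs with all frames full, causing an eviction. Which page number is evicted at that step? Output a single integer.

Answer: 1

Derivation:
Step 0: ref 6 -> FAULT, frames=[6,-]
Step 1: ref 6 -> HIT, frames=[6,-]
Step 2: ref 6 -> HIT, frames=[6,-]
Step 3: ref 4 -> FAULT, frames=[6,4]
Step 4: ref 7 -> FAULT, evict 6, frames=[7,4]
Step 5: ref 1 -> FAULT, evict 4, frames=[7,1]
Step 6: ref 4 -> FAULT, evict 7, frames=[4,1]
Step 7: ref 5 -> FAULT, evict 1, frames=[4,5]
At step 7: evicted page 1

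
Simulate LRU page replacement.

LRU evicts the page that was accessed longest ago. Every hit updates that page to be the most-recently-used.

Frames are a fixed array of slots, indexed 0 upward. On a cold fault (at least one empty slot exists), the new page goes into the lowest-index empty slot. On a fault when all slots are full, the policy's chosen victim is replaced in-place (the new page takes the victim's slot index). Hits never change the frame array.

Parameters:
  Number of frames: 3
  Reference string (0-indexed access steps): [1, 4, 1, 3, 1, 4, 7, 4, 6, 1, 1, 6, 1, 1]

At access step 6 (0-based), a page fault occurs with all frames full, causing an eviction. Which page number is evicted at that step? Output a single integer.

Step 0: ref 1 -> FAULT, frames=[1,-,-]
Step 1: ref 4 -> FAULT, frames=[1,4,-]
Step 2: ref 1 -> HIT, frames=[1,4,-]
Step 3: ref 3 -> FAULT, frames=[1,4,3]
Step 4: ref 1 -> HIT, frames=[1,4,3]
Step 5: ref 4 -> HIT, frames=[1,4,3]
Step 6: ref 7 -> FAULT, evict 3, frames=[1,4,7]
At step 6: evicted page 3

Answer: 3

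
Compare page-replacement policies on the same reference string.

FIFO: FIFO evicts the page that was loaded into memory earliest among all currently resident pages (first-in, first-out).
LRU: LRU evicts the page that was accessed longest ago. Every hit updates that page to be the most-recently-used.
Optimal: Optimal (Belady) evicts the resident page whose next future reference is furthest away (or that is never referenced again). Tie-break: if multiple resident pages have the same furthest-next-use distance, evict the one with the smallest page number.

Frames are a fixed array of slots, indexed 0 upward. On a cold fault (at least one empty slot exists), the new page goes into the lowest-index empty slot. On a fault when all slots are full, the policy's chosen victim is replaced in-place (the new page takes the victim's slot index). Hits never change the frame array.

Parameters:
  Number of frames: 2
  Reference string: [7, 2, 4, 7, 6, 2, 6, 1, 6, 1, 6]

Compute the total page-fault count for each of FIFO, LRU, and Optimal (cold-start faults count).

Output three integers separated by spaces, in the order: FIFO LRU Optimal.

Answer: 8 7 6

Derivation:
--- FIFO ---
  step 0: ref 7 -> FAULT, frames=[7,-] (faults so far: 1)
  step 1: ref 2 -> FAULT, frames=[7,2] (faults so far: 2)
  step 2: ref 4 -> FAULT, evict 7, frames=[4,2] (faults so far: 3)
  step 3: ref 7 -> FAULT, evict 2, frames=[4,7] (faults so far: 4)
  step 4: ref 6 -> FAULT, evict 4, frames=[6,7] (faults so far: 5)
  step 5: ref 2 -> FAULT, evict 7, frames=[6,2] (faults so far: 6)
  step 6: ref 6 -> HIT, frames=[6,2] (faults so far: 6)
  step 7: ref 1 -> FAULT, evict 6, frames=[1,2] (faults so far: 7)
  step 8: ref 6 -> FAULT, evict 2, frames=[1,6] (faults so far: 8)
  step 9: ref 1 -> HIT, frames=[1,6] (faults so far: 8)
  step 10: ref 6 -> HIT, frames=[1,6] (faults so far: 8)
  FIFO total faults: 8
--- LRU ---
  step 0: ref 7 -> FAULT, frames=[7,-] (faults so far: 1)
  step 1: ref 2 -> FAULT, frames=[7,2] (faults so far: 2)
  step 2: ref 4 -> FAULT, evict 7, frames=[4,2] (faults so far: 3)
  step 3: ref 7 -> FAULT, evict 2, frames=[4,7] (faults so far: 4)
  step 4: ref 6 -> FAULT, evict 4, frames=[6,7] (faults so far: 5)
  step 5: ref 2 -> FAULT, evict 7, frames=[6,2] (faults so far: 6)
  step 6: ref 6 -> HIT, frames=[6,2] (faults so far: 6)
  step 7: ref 1 -> FAULT, evict 2, frames=[6,1] (faults so far: 7)
  step 8: ref 6 -> HIT, frames=[6,1] (faults so far: 7)
  step 9: ref 1 -> HIT, frames=[6,1] (faults so far: 7)
  step 10: ref 6 -> HIT, frames=[6,1] (faults so far: 7)
  LRU total faults: 7
--- Optimal ---
  step 0: ref 7 -> FAULT, frames=[7,-] (faults so far: 1)
  step 1: ref 2 -> FAULT, frames=[7,2] (faults so far: 2)
  step 2: ref 4 -> FAULT, evict 2, frames=[7,4] (faults so far: 3)
  step 3: ref 7 -> HIT, frames=[7,4] (faults so far: 3)
  step 4: ref 6 -> FAULT, evict 4, frames=[7,6] (faults so far: 4)
  step 5: ref 2 -> FAULT, evict 7, frames=[2,6] (faults so far: 5)
  step 6: ref 6 -> HIT, frames=[2,6] (faults so far: 5)
  step 7: ref 1 -> FAULT, evict 2, frames=[1,6] (faults so far: 6)
  step 8: ref 6 -> HIT, frames=[1,6] (faults so far: 6)
  step 9: ref 1 -> HIT, frames=[1,6] (faults so far: 6)
  step 10: ref 6 -> HIT, frames=[1,6] (faults so far: 6)
  Optimal total faults: 6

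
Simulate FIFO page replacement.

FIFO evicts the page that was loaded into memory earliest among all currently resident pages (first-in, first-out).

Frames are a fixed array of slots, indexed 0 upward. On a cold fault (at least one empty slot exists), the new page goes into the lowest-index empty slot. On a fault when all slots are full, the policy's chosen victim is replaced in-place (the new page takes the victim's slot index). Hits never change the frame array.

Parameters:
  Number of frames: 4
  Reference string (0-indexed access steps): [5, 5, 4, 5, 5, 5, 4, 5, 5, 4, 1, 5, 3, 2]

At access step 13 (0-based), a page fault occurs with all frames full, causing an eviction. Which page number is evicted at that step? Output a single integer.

Step 0: ref 5 -> FAULT, frames=[5,-,-,-]
Step 1: ref 5 -> HIT, frames=[5,-,-,-]
Step 2: ref 4 -> FAULT, frames=[5,4,-,-]
Step 3: ref 5 -> HIT, frames=[5,4,-,-]
Step 4: ref 5 -> HIT, frames=[5,4,-,-]
Step 5: ref 5 -> HIT, frames=[5,4,-,-]
Step 6: ref 4 -> HIT, frames=[5,4,-,-]
Step 7: ref 5 -> HIT, frames=[5,4,-,-]
Step 8: ref 5 -> HIT, frames=[5,4,-,-]
Step 9: ref 4 -> HIT, frames=[5,4,-,-]
Step 10: ref 1 -> FAULT, frames=[5,4,1,-]
Step 11: ref 5 -> HIT, frames=[5,4,1,-]
Step 12: ref 3 -> FAULT, frames=[5,4,1,3]
Step 13: ref 2 -> FAULT, evict 5, frames=[2,4,1,3]
At step 13: evicted page 5

Answer: 5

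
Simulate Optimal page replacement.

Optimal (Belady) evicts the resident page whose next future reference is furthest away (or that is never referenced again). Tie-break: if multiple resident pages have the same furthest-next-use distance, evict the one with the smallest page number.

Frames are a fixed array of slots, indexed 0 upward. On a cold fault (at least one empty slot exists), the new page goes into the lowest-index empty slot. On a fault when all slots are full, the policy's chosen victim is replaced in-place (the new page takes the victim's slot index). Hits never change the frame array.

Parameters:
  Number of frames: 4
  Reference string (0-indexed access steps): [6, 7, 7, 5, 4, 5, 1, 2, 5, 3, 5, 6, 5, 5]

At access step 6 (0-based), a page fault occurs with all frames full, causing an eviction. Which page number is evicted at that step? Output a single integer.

Step 0: ref 6 -> FAULT, frames=[6,-,-,-]
Step 1: ref 7 -> FAULT, frames=[6,7,-,-]
Step 2: ref 7 -> HIT, frames=[6,7,-,-]
Step 3: ref 5 -> FAULT, frames=[6,7,5,-]
Step 4: ref 4 -> FAULT, frames=[6,7,5,4]
Step 5: ref 5 -> HIT, frames=[6,7,5,4]
Step 6: ref 1 -> FAULT, evict 4, frames=[6,7,5,1]
At step 6: evicted page 4

Answer: 4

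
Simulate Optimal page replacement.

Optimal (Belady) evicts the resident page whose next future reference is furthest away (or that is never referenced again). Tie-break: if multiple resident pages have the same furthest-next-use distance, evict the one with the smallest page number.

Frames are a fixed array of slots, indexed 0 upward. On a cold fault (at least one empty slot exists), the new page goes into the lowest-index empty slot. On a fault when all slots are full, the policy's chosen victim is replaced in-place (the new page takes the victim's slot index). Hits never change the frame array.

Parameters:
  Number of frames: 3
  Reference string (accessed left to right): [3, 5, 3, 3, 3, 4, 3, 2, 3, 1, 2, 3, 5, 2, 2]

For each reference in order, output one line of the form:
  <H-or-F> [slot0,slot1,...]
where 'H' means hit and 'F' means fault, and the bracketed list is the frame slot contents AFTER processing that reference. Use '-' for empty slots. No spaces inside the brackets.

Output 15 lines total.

F [3,-,-]
F [3,5,-]
H [3,5,-]
H [3,5,-]
H [3,5,-]
F [3,5,4]
H [3,5,4]
F [3,5,2]
H [3,5,2]
F [3,1,2]
H [3,1,2]
H [3,1,2]
F [3,5,2]
H [3,5,2]
H [3,5,2]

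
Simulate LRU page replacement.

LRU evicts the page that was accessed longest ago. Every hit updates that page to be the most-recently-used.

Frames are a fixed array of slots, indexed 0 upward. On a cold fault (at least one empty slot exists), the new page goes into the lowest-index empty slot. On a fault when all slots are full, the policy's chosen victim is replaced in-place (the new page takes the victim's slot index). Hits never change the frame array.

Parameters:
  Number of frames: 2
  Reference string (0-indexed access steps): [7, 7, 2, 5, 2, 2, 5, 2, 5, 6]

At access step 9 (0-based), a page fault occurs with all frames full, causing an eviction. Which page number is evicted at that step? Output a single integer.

Step 0: ref 7 -> FAULT, frames=[7,-]
Step 1: ref 7 -> HIT, frames=[7,-]
Step 2: ref 2 -> FAULT, frames=[7,2]
Step 3: ref 5 -> FAULT, evict 7, frames=[5,2]
Step 4: ref 2 -> HIT, frames=[5,2]
Step 5: ref 2 -> HIT, frames=[5,2]
Step 6: ref 5 -> HIT, frames=[5,2]
Step 7: ref 2 -> HIT, frames=[5,2]
Step 8: ref 5 -> HIT, frames=[5,2]
Step 9: ref 6 -> FAULT, evict 2, frames=[5,6]
At step 9: evicted page 2

Answer: 2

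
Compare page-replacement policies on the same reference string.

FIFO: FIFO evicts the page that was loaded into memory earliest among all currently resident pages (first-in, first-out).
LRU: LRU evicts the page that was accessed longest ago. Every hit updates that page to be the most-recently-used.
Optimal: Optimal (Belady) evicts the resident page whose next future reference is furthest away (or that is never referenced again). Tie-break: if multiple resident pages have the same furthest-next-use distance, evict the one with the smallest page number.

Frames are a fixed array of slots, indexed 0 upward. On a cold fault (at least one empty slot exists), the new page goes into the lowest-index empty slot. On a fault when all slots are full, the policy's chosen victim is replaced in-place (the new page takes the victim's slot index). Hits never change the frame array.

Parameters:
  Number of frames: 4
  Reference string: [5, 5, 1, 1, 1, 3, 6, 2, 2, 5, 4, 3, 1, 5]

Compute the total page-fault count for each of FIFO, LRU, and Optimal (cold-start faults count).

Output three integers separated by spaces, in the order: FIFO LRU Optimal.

Answer: 9 9 6

Derivation:
--- FIFO ---
  step 0: ref 5 -> FAULT, frames=[5,-,-,-] (faults so far: 1)
  step 1: ref 5 -> HIT, frames=[5,-,-,-] (faults so far: 1)
  step 2: ref 1 -> FAULT, frames=[5,1,-,-] (faults so far: 2)
  step 3: ref 1 -> HIT, frames=[5,1,-,-] (faults so far: 2)
  step 4: ref 1 -> HIT, frames=[5,1,-,-] (faults so far: 2)
  step 5: ref 3 -> FAULT, frames=[5,1,3,-] (faults so far: 3)
  step 6: ref 6 -> FAULT, frames=[5,1,3,6] (faults so far: 4)
  step 7: ref 2 -> FAULT, evict 5, frames=[2,1,3,6] (faults so far: 5)
  step 8: ref 2 -> HIT, frames=[2,1,3,6] (faults so far: 5)
  step 9: ref 5 -> FAULT, evict 1, frames=[2,5,3,6] (faults so far: 6)
  step 10: ref 4 -> FAULT, evict 3, frames=[2,5,4,6] (faults so far: 7)
  step 11: ref 3 -> FAULT, evict 6, frames=[2,5,4,3] (faults so far: 8)
  step 12: ref 1 -> FAULT, evict 2, frames=[1,5,4,3] (faults so far: 9)
  step 13: ref 5 -> HIT, frames=[1,5,4,3] (faults so far: 9)
  FIFO total faults: 9
--- LRU ---
  step 0: ref 5 -> FAULT, frames=[5,-,-,-] (faults so far: 1)
  step 1: ref 5 -> HIT, frames=[5,-,-,-] (faults so far: 1)
  step 2: ref 1 -> FAULT, frames=[5,1,-,-] (faults so far: 2)
  step 3: ref 1 -> HIT, frames=[5,1,-,-] (faults so far: 2)
  step 4: ref 1 -> HIT, frames=[5,1,-,-] (faults so far: 2)
  step 5: ref 3 -> FAULT, frames=[5,1,3,-] (faults so far: 3)
  step 6: ref 6 -> FAULT, frames=[5,1,3,6] (faults so far: 4)
  step 7: ref 2 -> FAULT, evict 5, frames=[2,1,3,6] (faults so far: 5)
  step 8: ref 2 -> HIT, frames=[2,1,3,6] (faults so far: 5)
  step 9: ref 5 -> FAULT, evict 1, frames=[2,5,3,6] (faults so far: 6)
  step 10: ref 4 -> FAULT, evict 3, frames=[2,5,4,6] (faults so far: 7)
  step 11: ref 3 -> FAULT, evict 6, frames=[2,5,4,3] (faults so far: 8)
  step 12: ref 1 -> FAULT, evict 2, frames=[1,5,4,3] (faults so far: 9)
  step 13: ref 5 -> HIT, frames=[1,5,4,3] (faults so far: 9)
  LRU total faults: 9
--- Optimal ---
  step 0: ref 5 -> FAULT, frames=[5,-,-,-] (faults so far: 1)
  step 1: ref 5 -> HIT, frames=[5,-,-,-] (faults so far: 1)
  step 2: ref 1 -> FAULT, frames=[5,1,-,-] (faults so far: 2)
  step 3: ref 1 -> HIT, frames=[5,1,-,-] (faults so far: 2)
  step 4: ref 1 -> HIT, frames=[5,1,-,-] (faults so far: 2)
  step 5: ref 3 -> FAULT, frames=[5,1,3,-] (faults so far: 3)
  step 6: ref 6 -> FAULT, frames=[5,1,3,6] (faults so far: 4)
  step 7: ref 2 -> FAULT, evict 6, frames=[5,1,3,2] (faults so far: 5)
  step 8: ref 2 -> HIT, frames=[5,1,3,2] (faults so far: 5)
  step 9: ref 5 -> HIT, frames=[5,1,3,2] (faults so far: 5)
  step 10: ref 4 -> FAULT, evict 2, frames=[5,1,3,4] (faults so far: 6)
  step 11: ref 3 -> HIT, frames=[5,1,3,4] (faults so far: 6)
  step 12: ref 1 -> HIT, frames=[5,1,3,4] (faults so far: 6)
  step 13: ref 5 -> HIT, frames=[5,1,3,4] (faults so far: 6)
  Optimal total faults: 6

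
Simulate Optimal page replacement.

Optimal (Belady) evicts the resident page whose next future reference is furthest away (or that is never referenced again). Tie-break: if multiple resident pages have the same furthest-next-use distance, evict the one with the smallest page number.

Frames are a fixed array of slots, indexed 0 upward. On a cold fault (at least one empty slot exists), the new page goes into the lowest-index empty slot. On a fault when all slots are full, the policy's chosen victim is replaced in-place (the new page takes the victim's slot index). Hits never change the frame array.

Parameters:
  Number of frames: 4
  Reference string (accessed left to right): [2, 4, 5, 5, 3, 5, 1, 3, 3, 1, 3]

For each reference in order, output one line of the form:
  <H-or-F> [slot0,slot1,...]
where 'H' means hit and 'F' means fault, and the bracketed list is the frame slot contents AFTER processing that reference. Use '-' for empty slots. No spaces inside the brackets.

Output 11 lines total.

F [2,-,-,-]
F [2,4,-,-]
F [2,4,5,-]
H [2,4,5,-]
F [2,4,5,3]
H [2,4,5,3]
F [1,4,5,3]
H [1,4,5,3]
H [1,4,5,3]
H [1,4,5,3]
H [1,4,5,3]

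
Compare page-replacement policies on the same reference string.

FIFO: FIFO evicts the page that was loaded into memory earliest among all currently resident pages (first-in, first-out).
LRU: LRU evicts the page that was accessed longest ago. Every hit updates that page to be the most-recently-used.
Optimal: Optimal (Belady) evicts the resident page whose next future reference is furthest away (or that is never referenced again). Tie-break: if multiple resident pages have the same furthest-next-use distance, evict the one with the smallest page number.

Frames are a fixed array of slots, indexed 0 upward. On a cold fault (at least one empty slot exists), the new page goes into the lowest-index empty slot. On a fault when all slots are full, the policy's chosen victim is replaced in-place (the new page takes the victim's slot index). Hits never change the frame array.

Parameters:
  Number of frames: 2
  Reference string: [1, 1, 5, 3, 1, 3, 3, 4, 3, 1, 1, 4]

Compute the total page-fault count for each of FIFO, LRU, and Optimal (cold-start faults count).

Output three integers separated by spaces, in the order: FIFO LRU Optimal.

Answer: 8 7 5

Derivation:
--- FIFO ---
  step 0: ref 1 -> FAULT, frames=[1,-] (faults so far: 1)
  step 1: ref 1 -> HIT, frames=[1,-] (faults so far: 1)
  step 2: ref 5 -> FAULT, frames=[1,5] (faults so far: 2)
  step 3: ref 3 -> FAULT, evict 1, frames=[3,5] (faults so far: 3)
  step 4: ref 1 -> FAULT, evict 5, frames=[3,1] (faults so far: 4)
  step 5: ref 3 -> HIT, frames=[3,1] (faults so far: 4)
  step 6: ref 3 -> HIT, frames=[3,1] (faults so far: 4)
  step 7: ref 4 -> FAULT, evict 3, frames=[4,1] (faults so far: 5)
  step 8: ref 3 -> FAULT, evict 1, frames=[4,3] (faults so far: 6)
  step 9: ref 1 -> FAULT, evict 4, frames=[1,3] (faults so far: 7)
  step 10: ref 1 -> HIT, frames=[1,3] (faults so far: 7)
  step 11: ref 4 -> FAULT, evict 3, frames=[1,4] (faults so far: 8)
  FIFO total faults: 8
--- LRU ---
  step 0: ref 1 -> FAULT, frames=[1,-] (faults so far: 1)
  step 1: ref 1 -> HIT, frames=[1,-] (faults so far: 1)
  step 2: ref 5 -> FAULT, frames=[1,5] (faults so far: 2)
  step 3: ref 3 -> FAULT, evict 1, frames=[3,5] (faults so far: 3)
  step 4: ref 1 -> FAULT, evict 5, frames=[3,1] (faults so far: 4)
  step 5: ref 3 -> HIT, frames=[3,1] (faults so far: 4)
  step 6: ref 3 -> HIT, frames=[3,1] (faults so far: 4)
  step 7: ref 4 -> FAULT, evict 1, frames=[3,4] (faults so far: 5)
  step 8: ref 3 -> HIT, frames=[3,4] (faults so far: 5)
  step 9: ref 1 -> FAULT, evict 4, frames=[3,1] (faults so far: 6)
  step 10: ref 1 -> HIT, frames=[3,1] (faults so far: 6)
  step 11: ref 4 -> FAULT, evict 3, frames=[4,1] (faults so far: 7)
  LRU total faults: 7
--- Optimal ---
  step 0: ref 1 -> FAULT, frames=[1,-] (faults so far: 1)
  step 1: ref 1 -> HIT, frames=[1,-] (faults so far: 1)
  step 2: ref 5 -> FAULT, frames=[1,5] (faults so far: 2)
  step 3: ref 3 -> FAULT, evict 5, frames=[1,3] (faults so far: 3)
  step 4: ref 1 -> HIT, frames=[1,3] (faults so far: 3)
  step 5: ref 3 -> HIT, frames=[1,3] (faults so far: 3)
  step 6: ref 3 -> HIT, frames=[1,3] (faults so far: 3)
  step 7: ref 4 -> FAULT, evict 1, frames=[4,3] (faults so far: 4)
  step 8: ref 3 -> HIT, frames=[4,3] (faults so far: 4)
  step 9: ref 1 -> FAULT, evict 3, frames=[4,1] (faults so far: 5)
  step 10: ref 1 -> HIT, frames=[4,1] (faults so far: 5)
  step 11: ref 4 -> HIT, frames=[4,1] (faults so far: 5)
  Optimal total faults: 5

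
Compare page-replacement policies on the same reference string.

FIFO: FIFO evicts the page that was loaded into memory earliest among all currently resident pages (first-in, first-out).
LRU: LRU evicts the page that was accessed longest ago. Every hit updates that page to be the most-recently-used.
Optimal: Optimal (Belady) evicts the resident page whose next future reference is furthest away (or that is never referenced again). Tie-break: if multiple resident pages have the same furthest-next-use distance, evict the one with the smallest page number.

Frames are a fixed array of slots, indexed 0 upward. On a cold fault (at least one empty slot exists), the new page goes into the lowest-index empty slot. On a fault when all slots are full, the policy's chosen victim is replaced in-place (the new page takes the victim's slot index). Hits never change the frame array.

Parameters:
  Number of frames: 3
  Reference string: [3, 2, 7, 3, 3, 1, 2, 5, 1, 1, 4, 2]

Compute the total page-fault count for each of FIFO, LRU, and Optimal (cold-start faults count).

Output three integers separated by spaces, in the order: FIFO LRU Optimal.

--- FIFO ---
  step 0: ref 3 -> FAULT, frames=[3,-,-] (faults so far: 1)
  step 1: ref 2 -> FAULT, frames=[3,2,-] (faults so far: 2)
  step 2: ref 7 -> FAULT, frames=[3,2,7] (faults so far: 3)
  step 3: ref 3 -> HIT, frames=[3,2,7] (faults so far: 3)
  step 4: ref 3 -> HIT, frames=[3,2,7] (faults so far: 3)
  step 5: ref 1 -> FAULT, evict 3, frames=[1,2,7] (faults so far: 4)
  step 6: ref 2 -> HIT, frames=[1,2,7] (faults so far: 4)
  step 7: ref 5 -> FAULT, evict 2, frames=[1,5,7] (faults so far: 5)
  step 8: ref 1 -> HIT, frames=[1,5,7] (faults so far: 5)
  step 9: ref 1 -> HIT, frames=[1,5,7] (faults so far: 5)
  step 10: ref 4 -> FAULT, evict 7, frames=[1,5,4] (faults so far: 6)
  step 11: ref 2 -> FAULT, evict 1, frames=[2,5,4] (faults so far: 7)
  FIFO total faults: 7
--- LRU ---
  step 0: ref 3 -> FAULT, frames=[3,-,-] (faults so far: 1)
  step 1: ref 2 -> FAULT, frames=[3,2,-] (faults so far: 2)
  step 2: ref 7 -> FAULT, frames=[3,2,7] (faults so far: 3)
  step 3: ref 3 -> HIT, frames=[3,2,7] (faults so far: 3)
  step 4: ref 3 -> HIT, frames=[3,2,7] (faults so far: 3)
  step 5: ref 1 -> FAULT, evict 2, frames=[3,1,7] (faults so far: 4)
  step 6: ref 2 -> FAULT, evict 7, frames=[3,1,2] (faults so far: 5)
  step 7: ref 5 -> FAULT, evict 3, frames=[5,1,2] (faults so far: 6)
  step 8: ref 1 -> HIT, frames=[5,1,2] (faults so far: 6)
  step 9: ref 1 -> HIT, frames=[5,1,2] (faults so far: 6)
  step 10: ref 4 -> FAULT, evict 2, frames=[5,1,4] (faults so far: 7)
  step 11: ref 2 -> FAULT, evict 5, frames=[2,1,4] (faults so far: 8)
  LRU total faults: 8
--- Optimal ---
  step 0: ref 3 -> FAULT, frames=[3,-,-] (faults so far: 1)
  step 1: ref 2 -> FAULT, frames=[3,2,-] (faults so far: 2)
  step 2: ref 7 -> FAULT, frames=[3,2,7] (faults so far: 3)
  step 3: ref 3 -> HIT, frames=[3,2,7] (faults so far: 3)
  step 4: ref 3 -> HIT, frames=[3,2,7] (faults so far: 3)
  step 5: ref 1 -> FAULT, evict 3, frames=[1,2,7] (faults so far: 4)
  step 6: ref 2 -> HIT, frames=[1,2,7] (faults so far: 4)
  step 7: ref 5 -> FAULT, evict 7, frames=[1,2,5] (faults so far: 5)
  step 8: ref 1 -> HIT, frames=[1,2,5] (faults so far: 5)
  step 9: ref 1 -> HIT, frames=[1,2,5] (faults so far: 5)
  step 10: ref 4 -> FAULT, evict 1, frames=[4,2,5] (faults so far: 6)
  step 11: ref 2 -> HIT, frames=[4,2,5] (faults so far: 6)
  Optimal total faults: 6

Answer: 7 8 6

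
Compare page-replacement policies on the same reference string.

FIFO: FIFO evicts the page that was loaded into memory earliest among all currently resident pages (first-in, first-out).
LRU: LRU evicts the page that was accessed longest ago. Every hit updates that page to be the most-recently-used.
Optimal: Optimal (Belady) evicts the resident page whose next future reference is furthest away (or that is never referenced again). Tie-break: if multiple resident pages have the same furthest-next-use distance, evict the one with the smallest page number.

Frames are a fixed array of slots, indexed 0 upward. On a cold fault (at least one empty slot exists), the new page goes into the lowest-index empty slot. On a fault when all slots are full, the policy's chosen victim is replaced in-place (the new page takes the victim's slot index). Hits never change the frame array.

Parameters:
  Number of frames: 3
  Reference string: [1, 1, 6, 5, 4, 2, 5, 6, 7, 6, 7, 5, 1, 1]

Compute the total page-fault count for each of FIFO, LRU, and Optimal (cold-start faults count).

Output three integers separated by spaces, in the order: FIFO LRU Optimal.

Answer: 9 8 7

Derivation:
--- FIFO ---
  step 0: ref 1 -> FAULT, frames=[1,-,-] (faults so far: 1)
  step 1: ref 1 -> HIT, frames=[1,-,-] (faults so far: 1)
  step 2: ref 6 -> FAULT, frames=[1,6,-] (faults so far: 2)
  step 3: ref 5 -> FAULT, frames=[1,6,5] (faults so far: 3)
  step 4: ref 4 -> FAULT, evict 1, frames=[4,6,5] (faults so far: 4)
  step 5: ref 2 -> FAULT, evict 6, frames=[4,2,5] (faults so far: 5)
  step 6: ref 5 -> HIT, frames=[4,2,5] (faults so far: 5)
  step 7: ref 6 -> FAULT, evict 5, frames=[4,2,6] (faults so far: 6)
  step 8: ref 7 -> FAULT, evict 4, frames=[7,2,6] (faults so far: 7)
  step 9: ref 6 -> HIT, frames=[7,2,6] (faults so far: 7)
  step 10: ref 7 -> HIT, frames=[7,2,6] (faults so far: 7)
  step 11: ref 5 -> FAULT, evict 2, frames=[7,5,6] (faults so far: 8)
  step 12: ref 1 -> FAULT, evict 6, frames=[7,5,1] (faults so far: 9)
  step 13: ref 1 -> HIT, frames=[7,5,1] (faults so far: 9)
  FIFO total faults: 9
--- LRU ---
  step 0: ref 1 -> FAULT, frames=[1,-,-] (faults so far: 1)
  step 1: ref 1 -> HIT, frames=[1,-,-] (faults so far: 1)
  step 2: ref 6 -> FAULT, frames=[1,6,-] (faults so far: 2)
  step 3: ref 5 -> FAULT, frames=[1,6,5] (faults so far: 3)
  step 4: ref 4 -> FAULT, evict 1, frames=[4,6,5] (faults so far: 4)
  step 5: ref 2 -> FAULT, evict 6, frames=[4,2,5] (faults so far: 5)
  step 6: ref 5 -> HIT, frames=[4,2,5] (faults so far: 5)
  step 7: ref 6 -> FAULT, evict 4, frames=[6,2,5] (faults so far: 6)
  step 8: ref 7 -> FAULT, evict 2, frames=[6,7,5] (faults so far: 7)
  step 9: ref 6 -> HIT, frames=[6,7,5] (faults so far: 7)
  step 10: ref 7 -> HIT, frames=[6,7,5] (faults so far: 7)
  step 11: ref 5 -> HIT, frames=[6,7,5] (faults so far: 7)
  step 12: ref 1 -> FAULT, evict 6, frames=[1,7,5] (faults so far: 8)
  step 13: ref 1 -> HIT, frames=[1,7,5] (faults so far: 8)
  LRU total faults: 8
--- Optimal ---
  step 0: ref 1 -> FAULT, frames=[1,-,-] (faults so far: 1)
  step 1: ref 1 -> HIT, frames=[1,-,-] (faults so far: 1)
  step 2: ref 6 -> FAULT, frames=[1,6,-] (faults so far: 2)
  step 3: ref 5 -> FAULT, frames=[1,6,5] (faults so far: 3)
  step 4: ref 4 -> FAULT, evict 1, frames=[4,6,5] (faults so far: 4)
  step 5: ref 2 -> FAULT, evict 4, frames=[2,6,5] (faults so far: 5)
  step 6: ref 5 -> HIT, frames=[2,6,5] (faults so far: 5)
  step 7: ref 6 -> HIT, frames=[2,6,5] (faults so far: 5)
  step 8: ref 7 -> FAULT, evict 2, frames=[7,6,5] (faults so far: 6)
  step 9: ref 6 -> HIT, frames=[7,6,5] (faults so far: 6)
  step 10: ref 7 -> HIT, frames=[7,6,5] (faults so far: 6)
  step 11: ref 5 -> HIT, frames=[7,6,5] (faults so far: 6)
  step 12: ref 1 -> FAULT, evict 5, frames=[7,6,1] (faults so far: 7)
  step 13: ref 1 -> HIT, frames=[7,6,1] (faults so far: 7)
  Optimal total faults: 7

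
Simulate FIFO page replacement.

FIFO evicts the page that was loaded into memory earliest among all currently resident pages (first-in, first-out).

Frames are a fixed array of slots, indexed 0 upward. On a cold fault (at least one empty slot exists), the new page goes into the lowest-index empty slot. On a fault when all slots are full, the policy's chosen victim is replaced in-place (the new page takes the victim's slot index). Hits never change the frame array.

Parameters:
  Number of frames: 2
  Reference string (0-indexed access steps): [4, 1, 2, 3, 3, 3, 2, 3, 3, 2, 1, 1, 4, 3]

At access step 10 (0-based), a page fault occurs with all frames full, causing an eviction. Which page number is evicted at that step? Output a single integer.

Step 0: ref 4 -> FAULT, frames=[4,-]
Step 1: ref 1 -> FAULT, frames=[4,1]
Step 2: ref 2 -> FAULT, evict 4, frames=[2,1]
Step 3: ref 3 -> FAULT, evict 1, frames=[2,3]
Step 4: ref 3 -> HIT, frames=[2,3]
Step 5: ref 3 -> HIT, frames=[2,3]
Step 6: ref 2 -> HIT, frames=[2,3]
Step 7: ref 3 -> HIT, frames=[2,3]
Step 8: ref 3 -> HIT, frames=[2,3]
Step 9: ref 2 -> HIT, frames=[2,3]
Step 10: ref 1 -> FAULT, evict 2, frames=[1,3]
At step 10: evicted page 2

Answer: 2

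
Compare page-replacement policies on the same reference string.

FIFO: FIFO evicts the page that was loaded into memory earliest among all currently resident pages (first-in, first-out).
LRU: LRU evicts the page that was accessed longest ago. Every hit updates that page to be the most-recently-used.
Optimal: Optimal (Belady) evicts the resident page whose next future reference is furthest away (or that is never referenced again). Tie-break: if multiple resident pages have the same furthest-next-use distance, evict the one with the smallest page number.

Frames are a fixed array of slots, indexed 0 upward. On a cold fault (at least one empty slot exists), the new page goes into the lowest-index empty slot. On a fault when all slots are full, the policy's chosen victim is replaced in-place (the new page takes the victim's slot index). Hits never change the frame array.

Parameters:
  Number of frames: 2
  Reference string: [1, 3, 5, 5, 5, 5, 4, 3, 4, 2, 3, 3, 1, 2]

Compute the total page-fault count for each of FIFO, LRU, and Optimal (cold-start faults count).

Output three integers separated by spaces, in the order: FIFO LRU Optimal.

Answer: 7 9 6

Derivation:
--- FIFO ---
  step 0: ref 1 -> FAULT, frames=[1,-] (faults so far: 1)
  step 1: ref 3 -> FAULT, frames=[1,3] (faults so far: 2)
  step 2: ref 5 -> FAULT, evict 1, frames=[5,3] (faults so far: 3)
  step 3: ref 5 -> HIT, frames=[5,3] (faults so far: 3)
  step 4: ref 5 -> HIT, frames=[5,3] (faults so far: 3)
  step 5: ref 5 -> HIT, frames=[5,3] (faults so far: 3)
  step 6: ref 4 -> FAULT, evict 3, frames=[5,4] (faults so far: 4)
  step 7: ref 3 -> FAULT, evict 5, frames=[3,4] (faults so far: 5)
  step 8: ref 4 -> HIT, frames=[3,4] (faults so far: 5)
  step 9: ref 2 -> FAULT, evict 4, frames=[3,2] (faults so far: 6)
  step 10: ref 3 -> HIT, frames=[3,2] (faults so far: 6)
  step 11: ref 3 -> HIT, frames=[3,2] (faults so far: 6)
  step 12: ref 1 -> FAULT, evict 3, frames=[1,2] (faults so far: 7)
  step 13: ref 2 -> HIT, frames=[1,2] (faults so far: 7)
  FIFO total faults: 7
--- LRU ---
  step 0: ref 1 -> FAULT, frames=[1,-] (faults so far: 1)
  step 1: ref 3 -> FAULT, frames=[1,3] (faults so far: 2)
  step 2: ref 5 -> FAULT, evict 1, frames=[5,3] (faults so far: 3)
  step 3: ref 5 -> HIT, frames=[5,3] (faults so far: 3)
  step 4: ref 5 -> HIT, frames=[5,3] (faults so far: 3)
  step 5: ref 5 -> HIT, frames=[5,3] (faults so far: 3)
  step 6: ref 4 -> FAULT, evict 3, frames=[5,4] (faults so far: 4)
  step 7: ref 3 -> FAULT, evict 5, frames=[3,4] (faults so far: 5)
  step 8: ref 4 -> HIT, frames=[3,4] (faults so far: 5)
  step 9: ref 2 -> FAULT, evict 3, frames=[2,4] (faults so far: 6)
  step 10: ref 3 -> FAULT, evict 4, frames=[2,3] (faults so far: 7)
  step 11: ref 3 -> HIT, frames=[2,3] (faults so far: 7)
  step 12: ref 1 -> FAULT, evict 2, frames=[1,3] (faults so far: 8)
  step 13: ref 2 -> FAULT, evict 3, frames=[1,2] (faults so far: 9)
  LRU total faults: 9
--- Optimal ---
  step 0: ref 1 -> FAULT, frames=[1,-] (faults so far: 1)
  step 1: ref 3 -> FAULT, frames=[1,3] (faults so far: 2)
  step 2: ref 5 -> FAULT, evict 1, frames=[5,3] (faults so far: 3)
  step 3: ref 5 -> HIT, frames=[5,3] (faults so far: 3)
  step 4: ref 5 -> HIT, frames=[5,3] (faults so far: 3)
  step 5: ref 5 -> HIT, frames=[5,3] (faults so far: 3)
  step 6: ref 4 -> FAULT, evict 5, frames=[4,3] (faults so far: 4)
  step 7: ref 3 -> HIT, frames=[4,3] (faults so far: 4)
  step 8: ref 4 -> HIT, frames=[4,3] (faults so far: 4)
  step 9: ref 2 -> FAULT, evict 4, frames=[2,3] (faults so far: 5)
  step 10: ref 3 -> HIT, frames=[2,3] (faults so far: 5)
  step 11: ref 3 -> HIT, frames=[2,3] (faults so far: 5)
  step 12: ref 1 -> FAULT, evict 3, frames=[2,1] (faults so far: 6)
  step 13: ref 2 -> HIT, frames=[2,1] (faults so far: 6)
  Optimal total faults: 6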